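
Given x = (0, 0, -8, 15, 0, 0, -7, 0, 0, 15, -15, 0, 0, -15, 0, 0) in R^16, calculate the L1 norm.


Non-zero entries: [(2, -8), (3, 15), (6, -7), (9, 15), (10, -15), (13, -15)]
Absolute values: [8, 15, 7, 15, 15, 15]
||x||_1 = sum = 75.

75


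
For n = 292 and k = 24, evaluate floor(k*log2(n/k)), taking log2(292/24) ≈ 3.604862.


log2(n/k) = log2(292/24) ≈ 3.604862.
k*log2(n/k) ≈ 24*3.604862 = 86.516688.
floor(86.516688) = 86.

86


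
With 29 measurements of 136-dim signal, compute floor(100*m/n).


100*m/n = 100*29/136 ≈ 21.3235.
floor = 21.

21


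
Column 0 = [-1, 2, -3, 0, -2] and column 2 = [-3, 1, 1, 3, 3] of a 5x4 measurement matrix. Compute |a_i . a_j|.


Inner product: -1*-3 + 2*1 + -3*1 + 0*3 + -2*3
Products: [3, 2, -3, 0, -6]
Sum = -4.
|dot| = 4.

4


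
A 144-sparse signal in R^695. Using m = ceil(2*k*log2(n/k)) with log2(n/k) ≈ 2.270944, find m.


log2(n/k) = log2(695/144) ≈ 2.270944.
2*k*log2(n/k) ≈ 2*144*2.270944 = 654.031872.
m = ceil(654.031872) = 655.

655


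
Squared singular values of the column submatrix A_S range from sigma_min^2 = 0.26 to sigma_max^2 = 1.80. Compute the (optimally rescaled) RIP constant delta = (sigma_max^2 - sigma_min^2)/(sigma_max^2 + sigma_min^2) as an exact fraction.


lambda_max - lambda_min = 1.80 - 0.26 = 1.54.
lambda_max + lambda_min = 1.80 + 0.26 = 2.06.
delta = 1.54/2.06 = 154/206 = 77/103.

77/103


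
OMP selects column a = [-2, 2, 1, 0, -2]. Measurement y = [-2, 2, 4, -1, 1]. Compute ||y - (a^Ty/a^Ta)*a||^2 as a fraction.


a^T a = 13.
a^T y = 10.
coeff = 10/13 = 10/13.
||r||^2 = 238/13.

238/13


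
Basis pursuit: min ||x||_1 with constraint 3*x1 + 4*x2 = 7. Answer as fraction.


Axis intercepts:
  x1 = 7/3, x2 = 0: L1 = 7/3
  x1 = 0, x2 = 7/4: L1 = 7/4
x* = (0, 7/4)
||x*||_1 = 7/4.

7/4


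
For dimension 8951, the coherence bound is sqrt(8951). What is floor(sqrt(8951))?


94^2 = 8836 <= 8951 < 9025 = 95^2, so 94 <= sqrt(8951) < 95.
floor(sqrt(8951)) = 94.

94


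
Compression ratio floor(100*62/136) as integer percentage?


100*m/n = 100*62/136 ≈ 45.5882.
floor = 45.

45


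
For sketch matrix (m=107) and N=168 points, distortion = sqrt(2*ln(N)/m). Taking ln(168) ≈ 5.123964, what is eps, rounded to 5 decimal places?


ln(168) ≈ 5.123964.
2*ln(N)/m ≈ 2*5.123964/107 ≈ 0.09577503.
eps = sqrt(0.09577503) ≈ 0.3094754 ≈ 0.30948.

0.30948


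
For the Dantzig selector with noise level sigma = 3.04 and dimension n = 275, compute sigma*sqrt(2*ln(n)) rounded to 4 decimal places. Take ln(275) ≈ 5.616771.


ln(275) ≈ 5.616771.
2*ln(n) ≈ 11.233542.
sqrt(2*ln(n)) ≈ sqrt(11.233542) ≈ 3.351648.
threshold ≈ 3.04*3.351648 = 10.18900992 ≈ 10.1890.

10.1890


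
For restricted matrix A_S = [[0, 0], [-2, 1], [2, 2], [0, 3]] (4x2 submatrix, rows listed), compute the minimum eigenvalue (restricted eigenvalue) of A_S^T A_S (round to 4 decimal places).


A_S^T A_S = [[8, 2], [2, 14]].
trace = 22.
det = 108.
disc = trace^2 - 4*det = 484 - 4*108 = 52.
sqrt(52) ≈ 7.211103.
lam_min = (22 - sqrt(52))/2 ≈ (22 - 7.211103)/2 = 7.3944485 ≈ 7.3944.

7.3944


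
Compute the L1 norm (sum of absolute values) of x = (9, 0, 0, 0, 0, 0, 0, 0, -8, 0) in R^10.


Non-zero entries: [(0, 9), (8, -8)]
Absolute values: [9, 8]
||x||_1 = sum = 17.

17


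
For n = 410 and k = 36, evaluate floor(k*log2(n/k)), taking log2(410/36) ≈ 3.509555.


log2(n/k) = log2(410/36) ≈ 3.509555.
k*log2(n/k) ≈ 36*3.509555 = 126.34398.
floor(126.34398) = 126.

126


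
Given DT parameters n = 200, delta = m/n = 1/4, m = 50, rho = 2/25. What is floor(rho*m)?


m = 1/4*200 = 50.
rho = 2/25.
rho*m = 2/25*50 = 4.
k = floor(4) = 4.

4


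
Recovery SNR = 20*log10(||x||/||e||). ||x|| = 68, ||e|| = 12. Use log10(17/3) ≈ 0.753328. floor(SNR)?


||x||/||e|| = 68/12 = 17/3.
log10(17/3) ≈ 0.753328.
20*log10(||x||/||e||) ≈ 20*0.753328 = 15.06656.
floor(15.06656) = 15.

15


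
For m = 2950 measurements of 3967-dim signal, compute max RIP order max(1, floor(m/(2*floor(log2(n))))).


floor(log2(3967)) = 11.
2*11 = 22.
m/(2*floor(log2(n))) = 2950/22 ≈ 134.0909.
floor = 134.
k = max(1, 134) = 134.

134


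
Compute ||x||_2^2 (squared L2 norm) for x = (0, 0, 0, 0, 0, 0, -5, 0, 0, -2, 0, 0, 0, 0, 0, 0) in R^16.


Non-zero entries: [(6, -5), (9, -2)]
Squares: [25, 4]
||x||_2^2 = sum = 29.

29


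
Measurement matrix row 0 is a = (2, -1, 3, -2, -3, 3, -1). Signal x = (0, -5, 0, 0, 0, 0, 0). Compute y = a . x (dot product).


Non-zero terms: ['-1*-5']
Products: [5]
y = sum = 5.

5


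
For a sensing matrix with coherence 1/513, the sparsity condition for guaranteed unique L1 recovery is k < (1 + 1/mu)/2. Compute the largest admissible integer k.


1/mu = 513.
1 + 1/mu = 514.
(1 + 1/mu)/2 = 257 is an integer and the inequality is strict, so k_max = 257 - 1 = 256.

256


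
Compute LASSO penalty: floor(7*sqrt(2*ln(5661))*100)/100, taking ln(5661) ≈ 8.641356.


ln(5661) ≈ 8.641356.
2*ln(n) ≈ 17.282712.
sqrt(2*ln(n)) ≈ sqrt(17.282712) ≈ 4.157248.
lambda ≈ 7*4.157248 = 29.100736.
floor(lambda*100)/100 = 29.10.

29.10


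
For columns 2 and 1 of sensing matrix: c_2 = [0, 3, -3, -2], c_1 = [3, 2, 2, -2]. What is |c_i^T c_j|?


Inner product: 0*3 + 3*2 + -3*2 + -2*-2
Products: [0, 6, -6, 4]
Sum = 4.
|dot| = 4.

4


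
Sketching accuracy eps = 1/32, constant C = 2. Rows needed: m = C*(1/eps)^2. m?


1/eps = 32.
(1/eps)^2 = 1024.
m = 2*1024 = 2048.

2048


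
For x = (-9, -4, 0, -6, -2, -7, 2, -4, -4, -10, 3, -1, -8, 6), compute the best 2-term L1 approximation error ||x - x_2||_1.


Sorted |x_i| descending: [10, 9, 8, 7, 6, 6, 4, 4, 4, 3, 2, 2, 1, 0]
Keep top 2: [10, 9]
Tail entries: [8, 7, 6, 6, 4, 4, 4, 3, 2, 2, 1, 0]
L1 error = sum of tail = 47.

47


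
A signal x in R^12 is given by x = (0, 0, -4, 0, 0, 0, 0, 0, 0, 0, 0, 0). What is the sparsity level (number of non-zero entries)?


Non-zero positions: [2].
Sparsity = 1.

1


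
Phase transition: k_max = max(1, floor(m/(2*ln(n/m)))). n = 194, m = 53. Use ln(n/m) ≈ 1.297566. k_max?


n/m = 194/53.
ln(n/m) ≈ 1.297566.
2*ln(n/m) ≈ 2.595132.
m/(2*ln(n/m)) ≈ 53/2.595132 ≈ 20.4229.
floor = 20.
k_max = max(1, 20) = 20.

20


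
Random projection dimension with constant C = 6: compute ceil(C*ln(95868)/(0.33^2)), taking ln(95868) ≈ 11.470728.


ln(95868) ≈ 11.470728.
eps^2 = 0.33^2 = 0.1089.
C*ln(N)/eps^2 ≈ 6*11.470728/0.1089 ≈ 631.996.
m = ceil(631.996) = 632.

632


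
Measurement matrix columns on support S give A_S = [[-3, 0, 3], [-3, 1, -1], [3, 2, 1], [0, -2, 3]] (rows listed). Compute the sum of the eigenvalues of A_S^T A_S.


Sum of eigenvalues of A_S^T A_S = trace(A_S^T A_S) = sum of squared column norms of A_S.
A_S^T A_S diagonal: [27, 9, 20].
trace = 27 + 9 + 20 = 56.

56


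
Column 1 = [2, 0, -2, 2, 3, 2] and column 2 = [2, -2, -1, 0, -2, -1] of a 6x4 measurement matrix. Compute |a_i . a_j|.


Inner product: 2*2 + 0*-2 + -2*-1 + 2*0 + 3*-2 + 2*-1
Products: [4, 0, 2, 0, -6, -2]
Sum = -2.
|dot| = 2.

2


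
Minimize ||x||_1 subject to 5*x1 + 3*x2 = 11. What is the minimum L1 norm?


Axis intercepts:
  x1 = 11/5, x2 = 0: L1 = 11/5
  x1 = 0, x2 = 11/3: L1 = 11/3
x* = (11/5, 0)
||x*||_1 = 11/5.

11/5


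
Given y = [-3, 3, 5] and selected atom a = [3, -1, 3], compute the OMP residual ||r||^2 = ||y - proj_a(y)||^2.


a^T a = 19.
a^T y = 3.
coeff = 3/19 = 3/19.
||r||^2 = 808/19.

808/19


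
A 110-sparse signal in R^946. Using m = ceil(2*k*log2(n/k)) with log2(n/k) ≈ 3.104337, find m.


log2(n/k) = log2(946/110) ≈ 3.104337.
2*k*log2(n/k) ≈ 2*110*3.104337 = 682.95414.
m = ceil(682.95414) = 683.

683


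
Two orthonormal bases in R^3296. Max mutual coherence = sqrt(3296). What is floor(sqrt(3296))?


57^2 = 3249 <= 3296 < 3364 = 58^2, so 57 <= sqrt(3296) < 58.
floor(sqrt(3296)) = 57.

57


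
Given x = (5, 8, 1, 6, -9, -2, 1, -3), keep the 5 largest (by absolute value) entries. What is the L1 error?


Sorted |x_i| descending: [9, 8, 6, 5, 3, 2, 1, 1]
Keep top 5: [9, 8, 6, 5, 3]
Tail entries: [2, 1, 1]
L1 error = sum of tail = 4.

4


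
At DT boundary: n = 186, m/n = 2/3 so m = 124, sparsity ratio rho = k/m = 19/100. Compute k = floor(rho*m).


m = 2/3*186 = 124.
rho = 19/100.
rho*m = 19/100*124 = 23.56.
k = floor(23.56) = 23.

23


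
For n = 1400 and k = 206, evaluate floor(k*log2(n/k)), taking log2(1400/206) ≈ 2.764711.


log2(n/k) = log2(1400/206) ≈ 2.764711.
k*log2(n/k) ≈ 206*2.764711 = 569.530466.
floor(569.530466) = 569.

569


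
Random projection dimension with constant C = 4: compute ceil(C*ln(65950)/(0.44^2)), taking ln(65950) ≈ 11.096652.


ln(65950) ≈ 11.096652.
eps^2 = 0.44^2 = 0.1936.
C*ln(N)/eps^2 ≈ 4*11.096652/0.1936 ≈ 229.2697.
m = ceil(229.2697) = 230.

230


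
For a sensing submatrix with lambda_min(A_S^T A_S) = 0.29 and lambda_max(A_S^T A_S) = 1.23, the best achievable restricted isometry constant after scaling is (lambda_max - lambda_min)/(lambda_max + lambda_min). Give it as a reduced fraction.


lambda_max - lambda_min = 1.23 - 0.29 = 0.94.
lambda_max + lambda_min = 1.23 + 0.29 = 1.52.
delta = 0.94/1.52 = 94/152 = 47/76.

47/76


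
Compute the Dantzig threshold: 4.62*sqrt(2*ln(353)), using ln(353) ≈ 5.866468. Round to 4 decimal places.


ln(353) ≈ 5.866468.
2*ln(n) ≈ 11.732936.
sqrt(2*ln(n)) ≈ sqrt(11.732936) ≈ 3.425337.
threshold ≈ 4.62*3.425337 = 15.82505694 ≈ 15.8251.

15.8251


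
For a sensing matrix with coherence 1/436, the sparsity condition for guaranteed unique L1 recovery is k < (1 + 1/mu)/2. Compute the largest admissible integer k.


1/mu = 436.
1 + 1/mu = 437.
(1 + 1/mu)/2 = 218.5 is not an integer, so k_max = floor(218.5) = 218.

218


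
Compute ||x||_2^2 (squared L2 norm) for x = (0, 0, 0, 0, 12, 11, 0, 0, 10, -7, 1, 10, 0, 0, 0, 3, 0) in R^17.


Non-zero entries: [(4, 12), (5, 11), (8, 10), (9, -7), (10, 1), (11, 10), (15, 3)]
Squares: [144, 121, 100, 49, 1, 100, 9]
||x||_2^2 = sum = 524.

524


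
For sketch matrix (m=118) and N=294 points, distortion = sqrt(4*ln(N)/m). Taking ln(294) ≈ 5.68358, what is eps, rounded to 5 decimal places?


ln(294) ≈ 5.68358.
4*ln(N)/m ≈ 4*5.68358/118 ≈ 0.19266373.
eps = sqrt(0.19266373) ≈ 0.4389348 ≈ 0.43893.

0.43893


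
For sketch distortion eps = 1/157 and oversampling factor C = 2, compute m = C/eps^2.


1/eps = 157.
(1/eps)^2 = 24649.
m = 2*24649 = 49298.

49298


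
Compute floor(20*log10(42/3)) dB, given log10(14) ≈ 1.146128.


||x||/||e|| = 42/3 = 14.
log10(14) ≈ 1.146128.
20*log10(||x||/||e||) ≈ 20*1.146128 = 22.92256.
floor(22.92256) = 22.

22


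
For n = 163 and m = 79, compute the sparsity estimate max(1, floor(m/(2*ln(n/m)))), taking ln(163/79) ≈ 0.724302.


n/m = 163/79.
ln(n/m) ≈ 0.724302.
2*ln(n/m) ≈ 1.448604.
m/(2*ln(n/m)) ≈ 79/1.448604 ≈ 54.5353.
floor = 54.
k_max = max(1, 54) = 54.

54


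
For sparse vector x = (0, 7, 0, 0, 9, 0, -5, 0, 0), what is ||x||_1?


Non-zero entries: [(1, 7), (4, 9), (6, -5)]
Absolute values: [7, 9, 5]
||x||_1 = sum = 21.

21


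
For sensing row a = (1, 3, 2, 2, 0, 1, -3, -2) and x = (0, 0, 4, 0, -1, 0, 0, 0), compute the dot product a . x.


Non-zero terms: ['2*4', '0*-1']
Products: [8, 0]
y = sum = 8.

8


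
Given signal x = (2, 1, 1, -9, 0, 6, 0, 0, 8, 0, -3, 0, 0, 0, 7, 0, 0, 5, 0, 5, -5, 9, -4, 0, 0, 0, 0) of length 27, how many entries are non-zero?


Non-zero positions: [0, 1, 2, 3, 5, 8, 10, 14, 17, 19, 20, 21, 22].
Sparsity = 13.

13


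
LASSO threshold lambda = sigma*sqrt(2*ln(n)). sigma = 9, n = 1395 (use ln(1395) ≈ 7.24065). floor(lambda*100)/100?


ln(1395) ≈ 7.24065.
2*ln(n) ≈ 14.4813.
sqrt(2*ln(n)) ≈ sqrt(14.4813) ≈ 3.80543.
lambda ≈ 9*3.80543 = 34.24887.
floor(lambda*100)/100 = 34.24.

34.24


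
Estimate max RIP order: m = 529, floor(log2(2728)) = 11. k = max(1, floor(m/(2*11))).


floor(log2(2728)) = 11.
2*11 = 22.
m/(2*floor(log2(n))) = 529/22 ≈ 24.0455.
floor = 24.
k = max(1, 24) = 24.

24


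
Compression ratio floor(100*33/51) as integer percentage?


100*m/n = 100*33/51 ≈ 64.7059.
floor = 64.

64


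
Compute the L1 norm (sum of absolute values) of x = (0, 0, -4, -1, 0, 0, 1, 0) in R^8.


Non-zero entries: [(2, -4), (3, -1), (6, 1)]
Absolute values: [4, 1, 1]
||x||_1 = sum = 6.

6


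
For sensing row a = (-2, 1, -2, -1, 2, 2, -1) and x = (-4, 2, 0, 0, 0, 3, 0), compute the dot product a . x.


Non-zero terms: ['-2*-4', '1*2', '2*3']
Products: [8, 2, 6]
y = sum = 16.

16


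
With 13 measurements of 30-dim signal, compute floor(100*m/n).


100*m/n = 100*13/30 ≈ 43.3333.
floor = 43.

43


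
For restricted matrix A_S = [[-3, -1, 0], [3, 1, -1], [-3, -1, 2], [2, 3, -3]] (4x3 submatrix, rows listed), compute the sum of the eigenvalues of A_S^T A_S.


Sum of eigenvalues of A_S^T A_S = trace(A_S^T A_S) = sum of squared column norms of A_S.
A_S^T A_S diagonal: [31, 12, 14].
trace = 31 + 12 + 14 = 57.

57


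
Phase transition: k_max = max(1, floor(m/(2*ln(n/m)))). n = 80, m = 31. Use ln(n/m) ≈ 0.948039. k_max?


n/m = 80/31.
ln(n/m) ≈ 0.948039.
2*ln(n/m) ≈ 1.896078.
m/(2*ln(n/m)) ≈ 31/1.896078 ≈ 16.3495.
floor = 16.
k_max = max(1, 16) = 16.

16


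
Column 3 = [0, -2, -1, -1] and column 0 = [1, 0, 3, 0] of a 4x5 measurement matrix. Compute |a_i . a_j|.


Inner product: 0*1 + -2*0 + -1*3 + -1*0
Products: [0, 0, -3, 0]
Sum = -3.
|dot| = 3.

3


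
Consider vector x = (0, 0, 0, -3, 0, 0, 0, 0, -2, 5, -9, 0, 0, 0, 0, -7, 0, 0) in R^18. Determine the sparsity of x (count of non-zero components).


Non-zero positions: [3, 8, 9, 10, 15].
Sparsity = 5.

5


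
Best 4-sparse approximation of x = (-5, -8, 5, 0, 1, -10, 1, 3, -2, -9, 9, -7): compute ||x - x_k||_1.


Sorted |x_i| descending: [10, 9, 9, 8, 7, 5, 5, 3, 2, 1, 1, 0]
Keep top 4: [10, 9, 9, 8]
Tail entries: [7, 5, 5, 3, 2, 1, 1, 0]
L1 error = sum of tail = 24.

24


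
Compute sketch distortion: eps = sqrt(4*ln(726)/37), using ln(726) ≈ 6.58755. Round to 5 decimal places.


ln(726) ≈ 6.58755.
4*ln(N)/m ≈ 4*6.58755/37 ≈ 0.71216757.
eps = sqrt(0.71216757) ≈ 0.8439002 ≈ 0.84390.

0.84390


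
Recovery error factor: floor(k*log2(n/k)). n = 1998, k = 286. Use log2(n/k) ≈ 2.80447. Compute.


log2(n/k) = log2(1998/286) ≈ 2.80447.
k*log2(n/k) ≈ 286*2.80447 = 802.07842.
floor(802.07842) = 802.

802


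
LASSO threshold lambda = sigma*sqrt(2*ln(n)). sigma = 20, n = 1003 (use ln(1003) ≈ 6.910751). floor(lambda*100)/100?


ln(1003) ≈ 6.910751.
2*ln(n) ≈ 13.821502.
sqrt(2*ln(n)) ≈ sqrt(13.821502) ≈ 3.717728.
lambda ≈ 20*3.717728 = 74.35456.
floor(lambda*100)/100 = 74.35.

74.35


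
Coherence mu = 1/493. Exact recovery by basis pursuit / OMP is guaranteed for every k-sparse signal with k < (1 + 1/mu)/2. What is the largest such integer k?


1/mu = 493.
1 + 1/mu = 494.
(1 + 1/mu)/2 = 247 is an integer and the inequality is strict, so k_max = 247 - 1 = 246.

246


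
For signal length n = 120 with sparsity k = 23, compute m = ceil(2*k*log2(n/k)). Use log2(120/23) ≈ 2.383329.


log2(n/k) = log2(120/23) ≈ 2.383329.
2*k*log2(n/k) ≈ 2*23*2.383329 = 109.633134.
m = ceil(109.633134) = 110.

110


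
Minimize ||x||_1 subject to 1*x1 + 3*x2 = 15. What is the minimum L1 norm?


Axis intercepts:
  x1 = 15, x2 = 0: L1 = 15
  x1 = 0, x2 = 5: L1 = 5
x* = (0, 5)
||x*||_1 = 5.

5


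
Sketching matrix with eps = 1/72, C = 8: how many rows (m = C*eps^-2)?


1/eps = 72.
(1/eps)^2 = 5184.
m = 8*5184 = 41472.

41472


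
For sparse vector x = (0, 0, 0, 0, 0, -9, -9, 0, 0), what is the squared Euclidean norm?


Non-zero entries: [(5, -9), (6, -9)]
Squares: [81, 81]
||x||_2^2 = sum = 162.

162


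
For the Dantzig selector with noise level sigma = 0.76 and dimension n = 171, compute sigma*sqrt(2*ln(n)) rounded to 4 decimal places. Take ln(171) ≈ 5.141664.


ln(171) ≈ 5.141664.
2*ln(n) ≈ 10.283328.
sqrt(2*ln(n)) ≈ sqrt(10.283328) ≈ 3.206763.
threshold ≈ 0.76*3.206763 = 2.43713988 ≈ 2.4371.

2.4371


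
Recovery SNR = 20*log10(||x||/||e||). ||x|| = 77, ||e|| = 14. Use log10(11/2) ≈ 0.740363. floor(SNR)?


||x||/||e|| = 77/14 = 11/2.
log10(11/2) ≈ 0.740363.
20*log10(||x||/||e||) ≈ 20*0.740363 = 14.80726.
floor(14.80726) = 14.

14


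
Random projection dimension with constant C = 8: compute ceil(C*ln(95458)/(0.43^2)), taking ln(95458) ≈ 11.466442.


ln(95458) ≈ 11.466442.
eps^2 = 0.43^2 = 0.1849.
C*ln(N)/eps^2 ≈ 8*11.466442/0.1849 ≈ 496.1143.
m = ceil(496.1143) = 497.

497


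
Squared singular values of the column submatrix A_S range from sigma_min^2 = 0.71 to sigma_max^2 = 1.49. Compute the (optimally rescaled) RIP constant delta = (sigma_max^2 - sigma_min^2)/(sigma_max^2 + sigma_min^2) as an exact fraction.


lambda_max - lambda_min = 1.49 - 0.71 = 0.78.
lambda_max + lambda_min = 1.49 + 0.71 = 2.20.
delta = 0.78/2.20 = 78/220 = 39/110.

39/110


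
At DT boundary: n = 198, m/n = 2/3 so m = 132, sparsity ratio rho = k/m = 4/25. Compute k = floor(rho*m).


m = 2/3*198 = 132.
rho = 4/25.
rho*m = 4/25*132 = 21.12.
k = floor(21.12) = 21.

21


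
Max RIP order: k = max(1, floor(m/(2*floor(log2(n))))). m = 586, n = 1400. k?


floor(log2(1400)) = 10.
2*10 = 20.
m/(2*floor(log2(n))) = 586/20 ≈ 29.3.
floor = 29.
k = max(1, 29) = 29.

29


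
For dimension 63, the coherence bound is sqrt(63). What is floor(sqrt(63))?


7^2 = 49 <= 63 < 64 = 8^2, so 7 <= sqrt(63) < 8.
floor(sqrt(63)) = 7.

7


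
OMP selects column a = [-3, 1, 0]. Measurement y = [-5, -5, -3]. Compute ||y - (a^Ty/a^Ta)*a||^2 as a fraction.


a^T a = 10.
a^T y = 10.
coeff = 10/10 = 1.
||r||^2 = 49.

49


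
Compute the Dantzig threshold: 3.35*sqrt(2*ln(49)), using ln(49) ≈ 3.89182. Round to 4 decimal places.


ln(49) ≈ 3.89182.
2*ln(n) ≈ 7.78364.
sqrt(2*ln(n)) ≈ sqrt(7.78364) ≈ 2.789918.
threshold ≈ 3.35*2.789918 = 9.3462253 ≈ 9.3462.

9.3462


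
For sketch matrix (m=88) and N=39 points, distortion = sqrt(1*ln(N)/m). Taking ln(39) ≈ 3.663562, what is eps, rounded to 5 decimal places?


ln(39) ≈ 3.663562.
1*ln(N)/m ≈ 1*3.663562/88 ≈ 0.04163139.
eps = sqrt(0.04163139) ≈ 0.2040377 ≈ 0.20404.

0.20404


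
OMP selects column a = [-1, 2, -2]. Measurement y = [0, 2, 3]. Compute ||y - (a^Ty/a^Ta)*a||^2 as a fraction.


a^T a = 9.
a^T y = -2.
coeff = -2/9 = -2/9.
||r||^2 = 113/9.

113/9


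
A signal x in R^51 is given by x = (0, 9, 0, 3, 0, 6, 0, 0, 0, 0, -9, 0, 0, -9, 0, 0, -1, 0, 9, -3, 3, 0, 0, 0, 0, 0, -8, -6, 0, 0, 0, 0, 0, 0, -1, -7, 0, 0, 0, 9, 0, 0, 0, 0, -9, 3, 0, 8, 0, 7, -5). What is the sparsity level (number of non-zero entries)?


Non-zero positions: [1, 3, 5, 10, 13, 16, 18, 19, 20, 26, 27, 34, 35, 39, 44, 45, 47, 49, 50].
Sparsity = 19.

19


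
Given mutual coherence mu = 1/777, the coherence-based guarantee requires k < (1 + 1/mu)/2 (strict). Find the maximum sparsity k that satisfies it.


1/mu = 777.
1 + 1/mu = 778.
(1 + 1/mu)/2 = 389 is an integer and the inequality is strict, so k_max = 389 - 1 = 388.

388


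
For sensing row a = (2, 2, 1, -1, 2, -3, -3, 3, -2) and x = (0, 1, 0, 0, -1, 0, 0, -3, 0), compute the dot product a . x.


Non-zero terms: ['2*1', '2*-1', '3*-3']
Products: [2, -2, -9]
y = sum = -9.

-9


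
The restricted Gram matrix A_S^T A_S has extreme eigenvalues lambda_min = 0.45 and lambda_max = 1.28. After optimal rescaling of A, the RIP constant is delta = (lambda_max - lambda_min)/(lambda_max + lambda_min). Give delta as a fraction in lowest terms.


lambda_max - lambda_min = 1.28 - 0.45 = 0.83.
lambda_max + lambda_min = 1.28 + 0.45 = 1.73.
delta = 0.83/1.73 = 83/173.

83/173


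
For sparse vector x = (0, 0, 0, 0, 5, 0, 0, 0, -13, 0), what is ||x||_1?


Non-zero entries: [(4, 5), (8, -13)]
Absolute values: [5, 13]
||x||_1 = sum = 18.

18


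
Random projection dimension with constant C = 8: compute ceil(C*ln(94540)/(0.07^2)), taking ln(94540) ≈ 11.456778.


ln(94540) ≈ 11.456778.
eps^2 = 0.07^2 = 0.0049.
C*ln(N)/eps^2 ≈ 8*11.456778/0.0049 ≈ 18704.9437.
m = ceil(18704.9437) = 18705.

18705


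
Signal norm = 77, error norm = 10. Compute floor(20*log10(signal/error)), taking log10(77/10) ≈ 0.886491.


||x||/||e|| = 77/10.
log10(77/10) ≈ 0.886491.
20*log10(||x||/||e||) ≈ 20*0.886491 = 17.72982.
floor(17.72982) = 17.

17


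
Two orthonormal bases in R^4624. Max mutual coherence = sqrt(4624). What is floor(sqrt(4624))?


68^2 = 4624 <= 4624 < 4761 = 69^2, so 68 <= sqrt(4624) < 69.
floor(sqrt(4624)) = 68.

68


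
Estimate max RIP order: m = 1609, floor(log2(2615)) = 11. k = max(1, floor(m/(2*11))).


floor(log2(2615)) = 11.
2*11 = 22.
m/(2*floor(log2(n))) = 1609/22 ≈ 73.1364.
floor = 73.
k = max(1, 73) = 73.

73


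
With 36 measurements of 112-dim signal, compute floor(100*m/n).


100*m/n = 100*36/112 ≈ 32.1429.
floor = 32.

32


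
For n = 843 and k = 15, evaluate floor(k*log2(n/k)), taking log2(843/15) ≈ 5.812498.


log2(n/k) = log2(843/15) ≈ 5.812498.
k*log2(n/k) ≈ 15*5.812498 = 87.18747.
floor(87.18747) = 87.

87


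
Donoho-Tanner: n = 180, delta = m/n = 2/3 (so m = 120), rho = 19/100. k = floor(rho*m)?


m = 2/3*180 = 120.
rho = 19/100.
rho*m = 19/100*120 = 22.8.
k = floor(22.8) = 22.

22


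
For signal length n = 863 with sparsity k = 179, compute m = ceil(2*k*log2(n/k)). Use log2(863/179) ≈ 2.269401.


log2(n/k) = log2(863/179) ≈ 2.269401.
2*k*log2(n/k) ≈ 2*179*2.269401 = 812.445558.
m = ceil(812.445558) = 813.

813


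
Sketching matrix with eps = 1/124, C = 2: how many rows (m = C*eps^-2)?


1/eps = 124.
(1/eps)^2 = 15376.
m = 2*15376 = 30752.

30752


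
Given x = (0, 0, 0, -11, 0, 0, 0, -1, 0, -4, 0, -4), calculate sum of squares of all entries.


Non-zero entries: [(3, -11), (7, -1), (9, -4), (11, -4)]
Squares: [121, 1, 16, 16]
||x||_2^2 = sum = 154.

154


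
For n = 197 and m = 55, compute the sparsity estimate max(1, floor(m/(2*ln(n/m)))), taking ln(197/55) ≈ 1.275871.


n/m = 197/55.
ln(n/m) ≈ 1.275871.
2*ln(n/m) ≈ 2.551742.
m/(2*ln(n/m)) ≈ 55/2.551742 ≈ 21.5539.
floor = 21.
k_max = max(1, 21) = 21.

21


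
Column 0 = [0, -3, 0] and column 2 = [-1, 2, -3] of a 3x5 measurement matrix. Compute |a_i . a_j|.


Inner product: 0*-1 + -3*2 + 0*-3
Products: [0, -6, 0]
Sum = -6.
|dot| = 6.

6


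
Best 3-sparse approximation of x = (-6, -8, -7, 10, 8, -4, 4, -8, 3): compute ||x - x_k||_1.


Sorted |x_i| descending: [10, 8, 8, 8, 7, 6, 4, 4, 3]
Keep top 3: [10, 8, 8]
Tail entries: [8, 7, 6, 4, 4, 3]
L1 error = sum of tail = 32.

32


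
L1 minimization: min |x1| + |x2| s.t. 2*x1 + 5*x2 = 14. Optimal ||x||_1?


Axis intercepts:
  x1 = 7, x2 = 0: L1 = 7
  x1 = 0, x2 = 14/5: L1 = 14/5
x* = (0, 14/5)
||x*||_1 = 14/5.

14/5


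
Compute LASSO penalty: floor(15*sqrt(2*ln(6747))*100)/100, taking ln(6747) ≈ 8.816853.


ln(6747) ≈ 8.816853.
2*ln(n) ≈ 17.633706.
sqrt(2*ln(n)) ≈ sqrt(17.633706) ≈ 4.199251.
lambda ≈ 15*4.199251 = 62.988765.
floor(lambda*100)/100 = 62.98.

62.98


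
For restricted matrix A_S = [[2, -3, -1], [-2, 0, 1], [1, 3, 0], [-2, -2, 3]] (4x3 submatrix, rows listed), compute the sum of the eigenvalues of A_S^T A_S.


Sum of eigenvalues of A_S^T A_S = trace(A_S^T A_S) = sum of squared column norms of A_S.
A_S^T A_S diagonal: [13, 22, 11].
trace = 13 + 22 + 11 = 46.

46


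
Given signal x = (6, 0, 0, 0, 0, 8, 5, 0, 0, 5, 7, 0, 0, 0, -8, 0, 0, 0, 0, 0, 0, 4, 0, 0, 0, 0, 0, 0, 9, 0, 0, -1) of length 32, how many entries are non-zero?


Non-zero positions: [0, 5, 6, 9, 10, 14, 21, 28, 31].
Sparsity = 9.

9


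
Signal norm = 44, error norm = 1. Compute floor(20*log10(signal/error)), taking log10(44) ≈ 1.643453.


||x||/||e|| = 44/1 = 44.
log10(44) ≈ 1.643453.
20*log10(||x||/||e||) ≈ 20*1.643453 = 32.86906.
floor(32.86906) = 32.

32


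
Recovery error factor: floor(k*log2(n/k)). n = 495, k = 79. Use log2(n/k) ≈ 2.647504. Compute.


log2(n/k) = log2(495/79) ≈ 2.647504.
k*log2(n/k) ≈ 79*2.647504 = 209.152816.
floor(209.152816) = 209.

209


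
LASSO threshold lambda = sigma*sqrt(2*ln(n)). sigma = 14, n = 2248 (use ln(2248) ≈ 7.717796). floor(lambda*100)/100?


ln(2248) ≈ 7.717796.
2*ln(n) ≈ 15.435592.
sqrt(2*ln(n)) ≈ sqrt(15.435592) ≈ 3.928816.
lambda ≈ 14*3.928816 = 55.003424.
floor(lambda*100)/100 = 55.00.

55.00


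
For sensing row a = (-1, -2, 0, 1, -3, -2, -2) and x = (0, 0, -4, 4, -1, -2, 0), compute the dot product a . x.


Non-zero terms: ['0*-4', '1*4', '-3*-1', '-2*-2']
Products: [0, 4, 3, 4]
y = sum = 11.

11


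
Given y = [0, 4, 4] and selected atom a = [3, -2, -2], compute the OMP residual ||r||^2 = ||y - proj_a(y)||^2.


a^T a = 17.
a^T y = -16.
coeff = -16/17 = -16/17.
||r||^2 = 288/17.

288/17


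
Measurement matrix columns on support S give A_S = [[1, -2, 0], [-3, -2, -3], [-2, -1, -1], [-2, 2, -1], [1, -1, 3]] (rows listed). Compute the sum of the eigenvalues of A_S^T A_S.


Sum of eigenvalues of A_S^T A_S = trace(A_S^T A_S) = sum of squared column norms of A_S.
A_S^T A_S diagonal: [19, 14, 20].
trace = 19 + 14 + 20 = 53.

53


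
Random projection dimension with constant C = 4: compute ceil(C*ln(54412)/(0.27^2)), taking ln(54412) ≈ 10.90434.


ln(54412) ≈ 10.90434.
eps^2 = 0.27^2 = 0.0729.
C*ln(N)/eps^2 ≈ 4*10.90434/0.0729 ≈ 598.3177.
m = ceil(598.3177) = 599.

599


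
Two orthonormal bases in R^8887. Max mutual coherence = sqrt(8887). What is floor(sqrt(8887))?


94^2 = 8836 <= 8887 < 9025 = 95^2, so 94 <= sqrt(8887) < 95.
floor(sqrt(8887)) = 94.

94


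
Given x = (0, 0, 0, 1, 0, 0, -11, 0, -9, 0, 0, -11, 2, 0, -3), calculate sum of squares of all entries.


Non-zero entries: [(3, 1), (6, -11), (8, -9), (11, -11), (12, 2), (14, -3)]
Squares: [1, 121, 81, 121, 4, 9]
||x||_2^2 = sum = 337.

337


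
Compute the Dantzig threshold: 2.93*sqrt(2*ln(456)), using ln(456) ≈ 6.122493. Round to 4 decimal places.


ln(456) ≈ 6.122493.
2*ln(n) ≈ 12.244986.
sqrt(2*ln(n)) ≈ sqrt(12.244986) ≈ 3.499284.
threshold ≈ 2.93*3.499284 = 10.25290212 ≈ 10.2529.

10.2529


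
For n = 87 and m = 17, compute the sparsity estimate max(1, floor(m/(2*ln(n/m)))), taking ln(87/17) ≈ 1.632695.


n/m = 87/17.
ln(n/m) ≈ 1.632695.
2*ln(n/m) ≈ 3.26539.
m/(2*ln(n/m)) ≈ 17/3.26539 ≈ 5.2061.
floor = 5.
k_max = max(1, 5) = 5.

5


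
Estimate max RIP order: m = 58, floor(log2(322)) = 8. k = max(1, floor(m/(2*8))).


floor(log2(322)) = 8.
2*8 = 16.
m/(2*floor(log2(n))) = 58/16 ≈ 3.625.
floor = 3.
k = max(1, 3) = 3.

3


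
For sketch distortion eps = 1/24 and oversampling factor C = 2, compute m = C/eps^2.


1/eps = 24.
(1/eps)^2 = 576.
m = 2*576 = 1152.

1152


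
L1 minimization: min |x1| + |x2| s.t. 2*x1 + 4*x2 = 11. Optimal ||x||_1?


Axis intercepts:
  x1 = 11/2, x2 = 0: L1 = 11/2
  x1 = 0, x2 = 11/4: L1 = 11/4
x* = (0, 11/4)
||x*||_1 = 11/4.

11/4


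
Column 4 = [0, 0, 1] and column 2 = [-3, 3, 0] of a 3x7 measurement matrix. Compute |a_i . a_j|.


Inner product: 0*-3 + 0*3 + 1*0
Products: [0, 0, 0]
Sum = 0.
|dot| = 0.

0


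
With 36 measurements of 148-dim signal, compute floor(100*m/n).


100*m/n = 100*36/148 ≈ 24.3243.
floor = 24.

24


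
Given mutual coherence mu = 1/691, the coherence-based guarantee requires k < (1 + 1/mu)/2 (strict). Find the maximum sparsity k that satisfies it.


1/mu = 691.
1 + 1/mu = 692.
(1 + 1/mu)/2 = 346 is an integer and the inequality is strict, so k_max = 346 - 1 = 345.

345


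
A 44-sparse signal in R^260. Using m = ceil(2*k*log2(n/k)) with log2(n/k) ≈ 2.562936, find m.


log2(n/k) = log2(260/44) ≈ 2.562936.
2*k*log2(n/k) ≈ 2*44*2.562936 = 225.538368.
m = ceil(225.538368) = 226.

226


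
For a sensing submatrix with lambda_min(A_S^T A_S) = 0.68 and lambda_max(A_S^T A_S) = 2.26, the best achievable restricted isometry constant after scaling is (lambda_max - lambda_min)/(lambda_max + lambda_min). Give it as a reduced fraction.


lambda_max - lambda_min = 2.26 - 0.68 = 1.58.
lambda_max + lambda_min = 2.26 + 0.68 = 2.94.
delta = 1.58/2.94 = 158/294 = 79/147.

79/147


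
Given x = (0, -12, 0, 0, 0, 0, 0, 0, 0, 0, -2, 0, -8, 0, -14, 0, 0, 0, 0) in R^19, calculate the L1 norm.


Non-zero entries: [(1, -12), (10, -2), (12, -8), (14, -14)]
Absolute values: [12, 2, 8, 14]
||x||_1 = sum = 36.

36


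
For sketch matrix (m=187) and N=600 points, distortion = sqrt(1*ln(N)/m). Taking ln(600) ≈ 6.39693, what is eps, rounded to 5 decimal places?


ln(600) ≈ 6.39693.
1*ln(N)/m ≈ 1*6.39693/187 ≈ 0.03420818.
eps = sqrt(0.03420818) ≈ 0.1849545 ≈ 0.18495.

0.18495


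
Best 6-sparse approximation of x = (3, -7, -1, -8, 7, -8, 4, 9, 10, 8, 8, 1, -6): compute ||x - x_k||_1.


Sorted |x_i| descending: [10, 9, 8, 8, 8, 8, 7, 7, 6, 4, 3, 1, 1]
Keep top 6: [10, 9, 8, 8, 8, 8]
Tail entries: [7, 7, 6, 4, 3, 1, 1]
L1 error = sum of tail = 29.

29


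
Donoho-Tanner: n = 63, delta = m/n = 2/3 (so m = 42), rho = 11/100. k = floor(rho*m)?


m = 2/3*63 = 42.
rho = 11/100.
rho*m = 11/100*42 = 4.62.
k = floor(4.62) = 4.

4


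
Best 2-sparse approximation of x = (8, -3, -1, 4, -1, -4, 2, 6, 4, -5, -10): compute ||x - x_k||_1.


Sorted |x_i| descending: [10, 8, 6, 5, 4, 4, 4, 3, 2, 1, 1]
Keep top 2: [10, 8]
Tail entries: [6, 5, 4, 4, 4, 3, 2, 1, 1]
L1 error = sum of tail = 30.

30


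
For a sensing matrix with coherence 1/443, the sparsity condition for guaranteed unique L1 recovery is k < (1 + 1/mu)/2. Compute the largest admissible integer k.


1/mu = 443.
1 + 1/mu = 444.
(1 + 1/mu)/2 = 222 is an integer and the inequality is strict, so k_max = 222 - 1 = 221.

221


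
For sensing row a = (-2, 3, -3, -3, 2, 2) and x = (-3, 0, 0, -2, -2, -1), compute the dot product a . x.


Non-zero terms: ['-2*-3', '-3*-2', '2*-2', '2*-1']
Products: [6, 6, -4, -2]
y = sum = 6.

6


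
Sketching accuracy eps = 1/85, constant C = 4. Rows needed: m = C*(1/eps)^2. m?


1/eps = 85.
(1/eps)^2 = 7225.
m = 4*7225 = 28900.

28900


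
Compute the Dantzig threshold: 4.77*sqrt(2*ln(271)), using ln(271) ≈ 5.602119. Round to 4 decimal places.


ln(271) ≈ 5.602119.
2*ln(n) ≈ 11.204238.
sqrt(2*ln(n)) ≈ sqrt(11.204238) ≈ 3.347273.
threshold ≈ 4.77*3.347273 = 15.96649221 ≈ 15.9665.

15.9665


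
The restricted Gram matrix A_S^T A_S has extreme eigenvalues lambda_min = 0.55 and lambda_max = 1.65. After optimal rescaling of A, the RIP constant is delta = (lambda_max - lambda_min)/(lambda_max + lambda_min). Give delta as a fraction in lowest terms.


lambda_max - lambda_min = 1.65 - 0.55 = 1.10.
lambda_max + lambda_min = 1.65 + 0.55 = 2.20.
delta = 1.10/2.20 = 110/220 = 1/2.

1/2


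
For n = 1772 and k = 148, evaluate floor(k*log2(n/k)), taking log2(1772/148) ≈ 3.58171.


log2(n/k) = log2(1772/148) ≈ 3.58171.
k*log2(n/k) ≈ 148*3.58171 = 530.09308.
floor(530.09308) = 530.

530


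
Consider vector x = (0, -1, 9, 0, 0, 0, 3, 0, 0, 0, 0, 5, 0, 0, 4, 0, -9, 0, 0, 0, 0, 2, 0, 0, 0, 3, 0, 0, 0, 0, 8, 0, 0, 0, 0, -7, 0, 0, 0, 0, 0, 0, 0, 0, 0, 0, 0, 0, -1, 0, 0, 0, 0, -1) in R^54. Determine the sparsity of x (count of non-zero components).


Non-zero positions: [1, 2, 6, 11, 14, 16, 21, 25, 30, 35, 48, 53].
Sparsity = 12.

12


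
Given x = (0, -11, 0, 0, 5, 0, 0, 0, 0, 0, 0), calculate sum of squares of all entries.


Non-zero entries: [(1, -11), (4, 5)]
Squares: [121, 25]
||x||_2^2 = sum = 146.

146


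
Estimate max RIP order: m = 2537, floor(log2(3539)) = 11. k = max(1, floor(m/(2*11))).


floor(log2(3539)) = 11.
2*11 = 22.
m/(2*floor(log2(n))) = 2537/22 ≈ 115.3182.
floor = 115.
k = max(1, 115) = 115.

115


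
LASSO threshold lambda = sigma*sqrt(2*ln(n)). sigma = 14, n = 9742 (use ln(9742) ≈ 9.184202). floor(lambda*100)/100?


ln(9742) ≈ 9.184202.
2*ln(n) ≈ 18.368404.
sqrt(2*ln(n)) ≈ sqrt(18.368404) ≈ 4.285838.
lambda ≈ 14*4.285838 = 60.001732.
floor(lambda*100)/100 = 60.00.

60.00


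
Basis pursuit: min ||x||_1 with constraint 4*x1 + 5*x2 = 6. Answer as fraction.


Axis intercepts:
  x1 = 3/2, x2 = 0: L1 = 3/2
  x1 = 0, x2 = 6/5: L1 = 6/5
x* = (0, 6/5)
||x*||_1 = 6/5.

6/5


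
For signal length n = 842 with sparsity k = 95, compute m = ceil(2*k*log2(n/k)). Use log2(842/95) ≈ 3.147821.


log2(n/k) = log2(842/95) ≈ 3.147821.
2*k*log2(n/k) ≈ 2*95*3.147821 = 598.08599.
m = ceil(598.08599) = 599.

599


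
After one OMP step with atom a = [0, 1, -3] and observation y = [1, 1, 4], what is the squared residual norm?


a^T a = 10.
a^T y = -11.
coeff = -11/10 = -11/10.
||r||^2 = 59/10.

59/10


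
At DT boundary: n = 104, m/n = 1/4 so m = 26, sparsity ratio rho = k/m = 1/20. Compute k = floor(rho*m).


m = 1/4*104 = 26.
rho = 1/20.
rho*m = 1/20*26 = 1.3.
k = floor(1.3) = 1.

1


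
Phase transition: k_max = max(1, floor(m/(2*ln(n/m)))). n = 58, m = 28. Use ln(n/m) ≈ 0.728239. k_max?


n/m = 58/28 = 29/14.
ln(n/m) ≈ 0.728239.
2*ln(n/m) ≈ 1.456478.
m/(2*ln(n/m)) ≈ 28/1.456478 ≈ 19.2245.
floor = 19.
k_max = max(1, 19) = 19.

19


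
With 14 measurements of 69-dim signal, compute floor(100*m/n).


100*m/n = 100*14/69 ≈ 20.2899.
floor = 20.

20


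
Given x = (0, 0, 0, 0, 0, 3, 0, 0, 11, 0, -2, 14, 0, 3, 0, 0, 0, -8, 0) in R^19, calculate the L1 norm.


Non-zero entries: [(5, 3), (8, 11), (10, -2), (11, 14), (13, 3), (17, -8)]
Absolute values: [3, 11, 2, 14, 3, 8]
||x||_1 = sum = 41.

41


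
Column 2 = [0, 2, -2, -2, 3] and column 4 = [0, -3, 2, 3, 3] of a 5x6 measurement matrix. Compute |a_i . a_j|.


Inner product: 0*0 + 2*-3 + -2*2 + -2*3 + 3*3
Products: [0, -6, -4, -6, 9]
Sum = -7.
|dot| = 7.

7


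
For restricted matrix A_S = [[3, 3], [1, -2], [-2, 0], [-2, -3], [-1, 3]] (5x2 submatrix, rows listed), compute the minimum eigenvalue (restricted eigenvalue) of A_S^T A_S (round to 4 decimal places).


A_S^T A_S = [[19, 10], [10, 31]].
trace = 50.
det = 489.
disc = trace^2 - 4*det = 2500 - 4*489 = 544.
sqrt(544) ≈ 23.323808.
lam_min = (50 - sqrt(544))/2 ≈ (50 - 23.323808)/2 = 13.338096 ≈ 13.3381.

13.3381


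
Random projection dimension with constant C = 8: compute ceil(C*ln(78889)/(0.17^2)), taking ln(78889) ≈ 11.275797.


ln(78889) ≈ 11.275797.
eps^2 = 0.17^2 = 0.0289.
C*ln(N)/eps^2 ≈ 8*11.275797/0.0289 ≈ 3121.3279.
m = ceil(3121.3279) = 3122.

3122


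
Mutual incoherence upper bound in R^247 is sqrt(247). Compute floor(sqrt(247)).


15^2 = 225 <= 247 < 256 = 16^2, so 15 <= sqrt(247) < 16.
floor(sqrt(247)) = 15.

15


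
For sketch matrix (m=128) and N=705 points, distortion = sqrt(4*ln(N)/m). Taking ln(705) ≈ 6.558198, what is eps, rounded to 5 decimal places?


ln(705) ≈ 6.558198.
4*ln(N)/m ≈ 4*6.558198/128 ≈ 0.20494369.
eps = sqrt(0.20494369) ≈ 0.4527071 ≈ 0.45271.

0.45271


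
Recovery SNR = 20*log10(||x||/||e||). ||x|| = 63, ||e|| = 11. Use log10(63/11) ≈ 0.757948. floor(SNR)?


||x||/||e|| = 63/11.
log10(63/11) ≈ 0.757948.
20*log10(||x||/||e||) ≈ 20*0.757948 = 15.15896.
floor(15.15896) = 15.

15


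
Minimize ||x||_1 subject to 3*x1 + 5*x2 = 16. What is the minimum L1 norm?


Axis intercepts:
  x1 = 16/3, x2 = 0: L1 = 16/3
  x1 = 0, x2 = 16/5: L1 = 16/5
x* = (0, 16/5)
||x*||_1 = 16/5.

16/5


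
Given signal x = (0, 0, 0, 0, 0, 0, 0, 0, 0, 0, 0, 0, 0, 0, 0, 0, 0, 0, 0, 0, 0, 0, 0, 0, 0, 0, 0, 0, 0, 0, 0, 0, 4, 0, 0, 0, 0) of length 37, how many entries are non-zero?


Non-zero positions: [32].
Sparsity = 1.

1


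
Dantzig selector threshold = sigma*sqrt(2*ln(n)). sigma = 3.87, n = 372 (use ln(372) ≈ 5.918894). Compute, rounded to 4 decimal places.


ln(372) ≈ 5.918894.
2*ln(n) ≈ 11.837788.
sqrt(2*ln(n)) ≈ sqrt(11.837788) ≈ 3.440609.
threshold ≈ 3.87*3.440609 = 13.31515683 ≈ 13.3152.

13.3152


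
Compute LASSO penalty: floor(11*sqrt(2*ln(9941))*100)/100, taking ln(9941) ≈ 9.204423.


ln(9941) ≈ 9.204423.
2*ln(n) ≈ 18.408846.
sqrt(2*ln(n)) ≈ sqrt(18.408846) ≈ 4.290553.
lambda ≈ 11*4.290553 = 47.196083.
floor(lambda*100)/100 = 47.19.

47.19


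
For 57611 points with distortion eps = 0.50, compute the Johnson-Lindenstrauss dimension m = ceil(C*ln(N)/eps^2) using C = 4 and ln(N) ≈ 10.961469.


ln(57611) ≈ 10.961469.
eps^2 = 0.50^2 = 0.25.
C*ln(N)/eps^2 ≈ 4*10.961469/0.25 ≈ 175.3835.
m = ceil(175.3835) = 176.

176


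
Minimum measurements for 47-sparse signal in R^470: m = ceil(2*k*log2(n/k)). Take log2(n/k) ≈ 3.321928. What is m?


log2(n/k) = log2(470/47) ≈ 3.321928.
2*k*log2(n/k) ≈ 2*47*3.321928 = 312.261232.
m = ceil(312.261232) = 313.

313


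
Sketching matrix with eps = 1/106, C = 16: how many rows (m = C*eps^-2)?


1/eps = 106.
(1/eps)^2 = 11236.
m = 16*11236 = 179776.

179776


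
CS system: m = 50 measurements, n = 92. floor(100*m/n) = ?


100*m/n = 100*50/92 ≈ 54.3478.
floor = 54.

54


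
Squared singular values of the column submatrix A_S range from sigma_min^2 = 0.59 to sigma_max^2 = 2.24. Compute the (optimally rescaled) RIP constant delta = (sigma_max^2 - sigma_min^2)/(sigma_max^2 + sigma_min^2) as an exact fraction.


lambda_max - lambda_min = 2.24 - 0.59 = 1.65.
lambda_max + lambda_min = 2.24 + 0.59 = 2.83.
delta = 1.65/2.83 = 165/283.

165/283


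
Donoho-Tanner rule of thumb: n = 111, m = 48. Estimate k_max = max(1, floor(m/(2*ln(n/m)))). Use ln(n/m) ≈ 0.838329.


n/m = 111/48 = 37/16.
ln(n/m) ≈ 0.838329.
2*ln(n/m) ≈ 1.676658.
m/(2*ln(n/m)) ≈ 48/1.676658 ≈ 28.6284.
floor = 28.
k_max = max(1, 28) = 28.

28


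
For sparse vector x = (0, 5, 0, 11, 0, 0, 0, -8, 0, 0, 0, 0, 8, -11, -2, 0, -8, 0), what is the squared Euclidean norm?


Non-zero entries: [(1, 5), (3, 11), (7, -8), (12, 8), (13, -11), (14, -2), (16, -8)]
Squares: [25, 121, 64, 64, 121, 4, 64]
||x||_2^2 = sum = 463.

463


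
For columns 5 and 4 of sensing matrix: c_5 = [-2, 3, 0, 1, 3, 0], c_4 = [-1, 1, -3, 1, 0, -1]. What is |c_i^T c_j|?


Inner product: -2*-1 + 3*1 + 0*-3 + 1*1 + 3*0 + 0*-1
Products: [2, 3, 0, 1, 0, 0]
Sum = 6.
|dot| = 6.

6


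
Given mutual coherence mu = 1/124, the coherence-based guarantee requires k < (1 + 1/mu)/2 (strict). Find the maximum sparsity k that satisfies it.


1/mu = 124.
1 + 1/mu = 125.
(1 + 1/mu)/2 = 62.5 is not an integer, so k_max = floor(62.5) = 62.

62


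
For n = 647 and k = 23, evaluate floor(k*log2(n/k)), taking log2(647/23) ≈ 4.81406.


log2(n/k) = log2(647/23) ≈ 4.81406.
k*log2(n/k) ≈ 23*4.81406 = 110.72338.
floor(110.72338) = 110.

110


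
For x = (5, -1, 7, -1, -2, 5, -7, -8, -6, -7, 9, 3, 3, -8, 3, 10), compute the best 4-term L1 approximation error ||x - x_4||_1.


Sorted |x_i| descending: [10, 9, 8, 8, 7, 7, 7, 6, 5, 5, 3, 3, 3, 2, 1, 1]
Keep top 4: [10, 9, 8, 8]
Tail entries: [7, 7, 7, 6, 5, 5, 3, 3, 3, 2, 1, 1]
L1 error = sum of tail = 50.

50


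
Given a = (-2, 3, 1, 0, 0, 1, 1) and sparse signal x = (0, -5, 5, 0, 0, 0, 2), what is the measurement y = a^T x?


Non-zero terms: ['3*-5', '1*5', '1*2']
Products: [-15, 5, 2]
y = sum = -8.

-8


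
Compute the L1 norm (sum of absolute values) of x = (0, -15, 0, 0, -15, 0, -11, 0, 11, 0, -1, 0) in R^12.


Non-zero entries: [(1, -15), (4, -15), (6, -11), (8, 11), (10, -1)]
Absolute values: [15, 15, 11, 11, 1]
||x||_1 = sum = 53.

53


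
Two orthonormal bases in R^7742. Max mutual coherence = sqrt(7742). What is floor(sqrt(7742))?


87^2 = 7569 <= 7742 < 7744 = 88^2, so 87 <= sqrt(7742) < 88.
floor(sqrt(7742)) = 87.

87
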